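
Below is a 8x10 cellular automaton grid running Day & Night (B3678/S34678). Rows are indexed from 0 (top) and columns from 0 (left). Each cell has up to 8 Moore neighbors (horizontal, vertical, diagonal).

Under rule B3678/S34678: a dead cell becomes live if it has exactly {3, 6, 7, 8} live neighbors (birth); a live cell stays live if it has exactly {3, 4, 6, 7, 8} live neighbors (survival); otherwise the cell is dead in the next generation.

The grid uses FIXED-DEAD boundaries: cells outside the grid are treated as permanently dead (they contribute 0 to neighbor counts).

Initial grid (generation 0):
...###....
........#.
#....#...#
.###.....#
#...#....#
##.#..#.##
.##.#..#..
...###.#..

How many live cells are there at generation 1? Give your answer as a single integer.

Answer: 26

Derivation:
Simulating step by step:
Generation 0 (given above): 28 live cells
Generation 1: 26 live cells
..........
.....#....
.##.....#.
##..#...#.
#........#
##.###.##.
###.#..#..
..###.#...
Population at generation 1: 26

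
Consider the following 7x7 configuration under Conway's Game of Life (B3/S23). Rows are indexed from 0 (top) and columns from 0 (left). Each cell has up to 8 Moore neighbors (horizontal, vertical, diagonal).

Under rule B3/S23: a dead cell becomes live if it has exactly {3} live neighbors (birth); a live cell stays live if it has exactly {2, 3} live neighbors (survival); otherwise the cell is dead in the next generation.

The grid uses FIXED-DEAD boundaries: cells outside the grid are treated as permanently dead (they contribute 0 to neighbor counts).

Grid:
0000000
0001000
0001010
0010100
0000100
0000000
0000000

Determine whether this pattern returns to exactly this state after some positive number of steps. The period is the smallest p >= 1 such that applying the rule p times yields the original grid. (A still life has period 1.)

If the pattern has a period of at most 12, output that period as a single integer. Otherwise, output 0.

Simulating and comparing each generation to the original:
Gen 0 (original, given above): 6 live cells
Gen 1: 6 live cells, differs from original
Gen 2: 6 live cells, MATCHES original -> period = 2

Answer: 2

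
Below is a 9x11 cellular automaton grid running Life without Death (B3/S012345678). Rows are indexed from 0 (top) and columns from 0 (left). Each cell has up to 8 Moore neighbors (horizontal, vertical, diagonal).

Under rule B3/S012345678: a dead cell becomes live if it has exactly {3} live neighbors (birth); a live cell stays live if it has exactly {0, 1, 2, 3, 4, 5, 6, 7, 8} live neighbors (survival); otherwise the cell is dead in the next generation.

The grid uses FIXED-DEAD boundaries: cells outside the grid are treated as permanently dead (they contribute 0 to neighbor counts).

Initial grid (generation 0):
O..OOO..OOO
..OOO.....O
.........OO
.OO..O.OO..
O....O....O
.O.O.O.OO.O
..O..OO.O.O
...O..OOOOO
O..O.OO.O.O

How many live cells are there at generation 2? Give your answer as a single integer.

Answer: 63

Derivation:
Simulating step by step:
Generation 0 (given above): 44 live cells
Generation 1: 56 live cells
O.OOOO..OOO
..OOOO..O.O
.O..O...OOO
.OO..OOOO.O
O....O....O
.OOO.O.OO.O
..OO.OO.O.O
..OO..OOOOO
O..OOOO.O.O
Generation 2: 63 live cells
OOOOOO..OOO
..OOOO.OO.O
.O..O...OOO
OOO.OOOOO.O
O..O.O....O
.OOO.O.OO.O
..OO.OO.O.O
.OOO..OOOOO
O.OOOOO.O.O
Population at generation 2: 63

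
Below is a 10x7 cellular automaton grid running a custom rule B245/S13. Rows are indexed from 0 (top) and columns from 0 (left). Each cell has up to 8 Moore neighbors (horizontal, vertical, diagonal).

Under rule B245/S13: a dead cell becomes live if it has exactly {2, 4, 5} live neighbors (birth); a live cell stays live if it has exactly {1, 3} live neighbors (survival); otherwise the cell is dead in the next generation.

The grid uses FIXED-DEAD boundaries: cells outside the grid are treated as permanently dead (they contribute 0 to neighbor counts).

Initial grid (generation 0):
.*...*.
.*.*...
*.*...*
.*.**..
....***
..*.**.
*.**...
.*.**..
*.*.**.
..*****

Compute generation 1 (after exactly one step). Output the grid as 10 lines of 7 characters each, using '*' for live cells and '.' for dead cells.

Simulating step by step:
Generation 0 (given above): 31 live cells
Generation 1: 25 live cells
(generation 1 grid is the final answer)

Answer: **..*..
.******
.*.*.*.
*..***.
.*.*...
...*...
**..*..
..*....
**.....
.......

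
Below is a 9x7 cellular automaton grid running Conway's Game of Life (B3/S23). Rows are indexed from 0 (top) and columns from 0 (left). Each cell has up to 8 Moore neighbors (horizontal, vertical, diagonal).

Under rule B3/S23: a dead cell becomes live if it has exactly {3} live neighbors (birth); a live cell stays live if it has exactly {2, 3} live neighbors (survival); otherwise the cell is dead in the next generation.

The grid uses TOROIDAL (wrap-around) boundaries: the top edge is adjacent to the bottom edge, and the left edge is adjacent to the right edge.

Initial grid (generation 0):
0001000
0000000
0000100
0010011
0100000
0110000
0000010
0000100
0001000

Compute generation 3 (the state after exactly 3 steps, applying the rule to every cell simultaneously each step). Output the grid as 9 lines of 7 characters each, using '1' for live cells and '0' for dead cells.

Simulating step by step:
Generation 0 (given above): 11 live cells
Generation 1: 9 live cells
0000000
0000000
0000010
0000010
1100000
0110000
0000000
0000100
0001100
Generation 2: 11 live cells
0000000
0000000
0000000
0000001
1110000
1110000
0000000
0001100
0001100
Generation 3: 13 live cells
(generation 3 grid is the final answer)

Answer: 0000000
0000000
0000000
1100000
0010001
1010000
0111000
0001100
0001100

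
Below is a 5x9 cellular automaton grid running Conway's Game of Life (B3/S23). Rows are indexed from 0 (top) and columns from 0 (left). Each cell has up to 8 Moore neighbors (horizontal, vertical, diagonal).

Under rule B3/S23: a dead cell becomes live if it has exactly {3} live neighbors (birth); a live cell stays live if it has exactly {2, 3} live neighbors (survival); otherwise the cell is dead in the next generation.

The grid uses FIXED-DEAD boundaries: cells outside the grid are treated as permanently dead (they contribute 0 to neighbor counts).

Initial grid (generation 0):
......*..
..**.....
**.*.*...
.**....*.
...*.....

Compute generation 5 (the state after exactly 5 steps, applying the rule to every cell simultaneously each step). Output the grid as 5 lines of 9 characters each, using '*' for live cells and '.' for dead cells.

Answer: .........
**..*....
**..***..
*.**.*...
*****....

Derivation:
Simulating step by step:
Generation 0 (given above): 11 live cells
Generation 1: 12 live cells
.........
.****....
*..**....
**.**....
..*......
Generation 2: 13 live cells
..**.....
.**.*....
*....*...
**..*....
.***.....
Generation 3: 18 live cells
.***.....
.**.*....
*.****...
*..**....
****.....
Generation 4: 13 live cells
.*.*.....
*....*...
*....*...
*....*...
*****....
Generation 5: 17 live cells
(generation 5 grid is the final answer)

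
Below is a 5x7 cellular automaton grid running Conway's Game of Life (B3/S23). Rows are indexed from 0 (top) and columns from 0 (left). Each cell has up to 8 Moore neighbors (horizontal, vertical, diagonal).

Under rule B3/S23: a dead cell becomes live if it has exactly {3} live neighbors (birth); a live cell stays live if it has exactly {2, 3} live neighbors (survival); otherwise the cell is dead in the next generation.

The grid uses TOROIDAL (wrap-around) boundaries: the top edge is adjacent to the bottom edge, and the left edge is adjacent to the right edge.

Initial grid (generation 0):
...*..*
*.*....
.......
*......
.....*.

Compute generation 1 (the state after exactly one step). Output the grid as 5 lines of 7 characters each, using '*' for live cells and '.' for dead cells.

Simulating step by step:
Generation 0 (given above): 6 live cells
Generation 1: 3 live cells
(generation 1 grid is the final answer)

Answer: ......*
.......
.*.....
.......
......*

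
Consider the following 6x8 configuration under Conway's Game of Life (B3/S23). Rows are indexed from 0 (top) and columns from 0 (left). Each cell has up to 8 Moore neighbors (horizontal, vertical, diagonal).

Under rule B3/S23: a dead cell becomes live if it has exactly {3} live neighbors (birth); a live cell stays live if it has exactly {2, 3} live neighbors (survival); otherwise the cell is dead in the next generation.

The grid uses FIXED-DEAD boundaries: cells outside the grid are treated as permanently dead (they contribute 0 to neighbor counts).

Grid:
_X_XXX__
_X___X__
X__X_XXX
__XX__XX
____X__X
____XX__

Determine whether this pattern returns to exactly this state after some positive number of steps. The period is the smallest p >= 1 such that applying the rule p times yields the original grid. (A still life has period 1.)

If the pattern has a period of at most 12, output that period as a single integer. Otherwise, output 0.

Answer: 0

Derivation:
Simulating and comparing each generation to the original:
Gen 0 (original, given above): 19 live cells
Gen 1: 16 live cells, differs from original
Gen 2: 19 live cells, differs from original
Gen 3: 17 live cells, differs from original
Gen 4: 18 live cells, differs from original
Gen 5: 16 live cells, differs from original
Gen 6: 19 live cells, differs from original
Gen 7: 13 live cells, differs from original
Gen 8: 10 live cells, differs from original
Gen 9: 12 live cells, differs from original
Gen 10: 10 live cells, differs from original
Gen 11: 14 live cells, differs from original
Gen 12: 10 live cells, differs from original
No period found within 12 steps.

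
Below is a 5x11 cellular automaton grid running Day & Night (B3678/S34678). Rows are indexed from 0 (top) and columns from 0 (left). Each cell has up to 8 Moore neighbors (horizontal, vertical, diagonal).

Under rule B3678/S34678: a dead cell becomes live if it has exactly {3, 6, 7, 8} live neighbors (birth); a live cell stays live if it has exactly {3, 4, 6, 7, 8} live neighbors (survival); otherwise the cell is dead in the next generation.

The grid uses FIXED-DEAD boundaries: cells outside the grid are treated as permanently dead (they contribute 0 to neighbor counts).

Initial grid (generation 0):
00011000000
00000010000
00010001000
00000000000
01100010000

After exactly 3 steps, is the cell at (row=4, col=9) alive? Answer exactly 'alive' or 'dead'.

Answer: dead

Derivation:
Simulating step by step:
Generation 0 (given above): 8 live cells
Generation 1: 3 live cells
00000000000
00011000000
00000000000
00100000000
00000000000
Generation 2: 1 live cells
00000000000
00000000000
00010000000
00000000000
00000000000
Generation 3: 0 live cells
00000000000
00000000000
00000000000
00000000000
00000000000

Cell (4,9) at generation 3: 0 -> dead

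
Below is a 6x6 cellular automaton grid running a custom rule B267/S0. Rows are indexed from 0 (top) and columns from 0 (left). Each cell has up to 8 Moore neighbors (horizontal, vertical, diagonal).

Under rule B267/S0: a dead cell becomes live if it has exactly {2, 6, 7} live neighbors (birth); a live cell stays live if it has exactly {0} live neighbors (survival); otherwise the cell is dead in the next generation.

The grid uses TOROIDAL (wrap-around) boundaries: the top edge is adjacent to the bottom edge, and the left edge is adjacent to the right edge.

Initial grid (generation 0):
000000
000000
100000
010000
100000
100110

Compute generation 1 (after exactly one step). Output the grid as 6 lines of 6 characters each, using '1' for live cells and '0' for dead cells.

Answer: 000111
000000
010000
000001
001110
010000

Derivation:
Simulating step by step:
Generation 0 (given above): 6 live cells
Generation 1: 9 live cells
(generation 1 grid is the final answer)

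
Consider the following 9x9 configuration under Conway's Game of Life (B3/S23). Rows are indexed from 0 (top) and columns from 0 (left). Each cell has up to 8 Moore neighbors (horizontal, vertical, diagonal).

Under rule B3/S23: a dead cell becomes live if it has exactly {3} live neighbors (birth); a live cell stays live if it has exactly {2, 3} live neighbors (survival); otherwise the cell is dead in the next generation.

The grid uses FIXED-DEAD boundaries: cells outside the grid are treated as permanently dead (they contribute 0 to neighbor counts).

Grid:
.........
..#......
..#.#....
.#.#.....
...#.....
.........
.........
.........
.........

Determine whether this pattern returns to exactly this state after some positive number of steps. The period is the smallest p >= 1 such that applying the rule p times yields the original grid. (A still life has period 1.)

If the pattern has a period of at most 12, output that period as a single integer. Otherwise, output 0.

Answer: 2

Derivation:
Simulating and comparing each generation to the original:
Gen 0 (original, given above): 6 live cells
Gen 1: 6 live cells, differs from original
Gen 2: 6 live cells, MATCHES original -> period = 2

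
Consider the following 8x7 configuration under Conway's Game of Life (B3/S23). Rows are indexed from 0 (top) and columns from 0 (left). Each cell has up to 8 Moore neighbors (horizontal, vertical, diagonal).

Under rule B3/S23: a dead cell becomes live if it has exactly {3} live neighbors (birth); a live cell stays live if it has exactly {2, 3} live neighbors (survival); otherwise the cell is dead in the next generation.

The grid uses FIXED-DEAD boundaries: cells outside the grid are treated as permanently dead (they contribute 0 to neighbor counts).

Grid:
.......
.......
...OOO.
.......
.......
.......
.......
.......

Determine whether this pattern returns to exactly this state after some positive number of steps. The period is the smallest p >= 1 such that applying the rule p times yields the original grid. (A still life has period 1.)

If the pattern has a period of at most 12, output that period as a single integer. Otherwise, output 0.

Simulating and comparing each generation to the original:
Gen 0 (original, given above): 3 live cells
Gen 1: 3 live cells, differs from original
Gen 2: 3 live cells, MATCHES original -> period = 2

Answer: 2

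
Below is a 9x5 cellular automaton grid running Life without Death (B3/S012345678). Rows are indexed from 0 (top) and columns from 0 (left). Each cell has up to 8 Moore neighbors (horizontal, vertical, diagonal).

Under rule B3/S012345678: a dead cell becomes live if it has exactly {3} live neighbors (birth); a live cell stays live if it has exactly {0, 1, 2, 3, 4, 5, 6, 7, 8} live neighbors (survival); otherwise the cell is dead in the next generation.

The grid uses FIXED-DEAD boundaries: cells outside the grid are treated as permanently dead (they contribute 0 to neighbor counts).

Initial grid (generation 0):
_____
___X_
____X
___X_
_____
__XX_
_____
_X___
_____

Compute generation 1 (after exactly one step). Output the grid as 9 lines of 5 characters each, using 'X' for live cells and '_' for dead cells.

Answer: _____
___X_
___XX
___X_
__XX_
__XX_
__X__
_X___
_____

Derivation:
Simulating step by step:
Generation 0 (given above): 6 live cells
Generation 1: 10 live cells
(generation 1 grid is the final answer)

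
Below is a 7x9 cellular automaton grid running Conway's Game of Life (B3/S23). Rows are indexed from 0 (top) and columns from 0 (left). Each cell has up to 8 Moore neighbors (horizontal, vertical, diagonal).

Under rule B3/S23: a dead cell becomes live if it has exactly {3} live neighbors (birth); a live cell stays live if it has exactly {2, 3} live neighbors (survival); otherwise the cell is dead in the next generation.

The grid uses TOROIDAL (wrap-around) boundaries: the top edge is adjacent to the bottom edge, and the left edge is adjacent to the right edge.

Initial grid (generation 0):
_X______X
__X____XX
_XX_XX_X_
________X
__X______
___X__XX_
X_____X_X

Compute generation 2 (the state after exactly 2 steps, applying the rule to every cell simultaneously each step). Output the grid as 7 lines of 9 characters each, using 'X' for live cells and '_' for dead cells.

Simulating step by step:
Generation 0 (given above): 18 live cells
Generation 1: 22 live cells
_X_______
__XX__XXX
XXXX__XX_
_XXX_____
_______X_
______XXX
X_____X_X
Generation 2: 23 live cells
(generation 2 grid is the final answer)

Answer: _XX___X__
___X__X_X
X___X_X__
X__X__XXX
__X___XXX
X_____X__
X_____X_X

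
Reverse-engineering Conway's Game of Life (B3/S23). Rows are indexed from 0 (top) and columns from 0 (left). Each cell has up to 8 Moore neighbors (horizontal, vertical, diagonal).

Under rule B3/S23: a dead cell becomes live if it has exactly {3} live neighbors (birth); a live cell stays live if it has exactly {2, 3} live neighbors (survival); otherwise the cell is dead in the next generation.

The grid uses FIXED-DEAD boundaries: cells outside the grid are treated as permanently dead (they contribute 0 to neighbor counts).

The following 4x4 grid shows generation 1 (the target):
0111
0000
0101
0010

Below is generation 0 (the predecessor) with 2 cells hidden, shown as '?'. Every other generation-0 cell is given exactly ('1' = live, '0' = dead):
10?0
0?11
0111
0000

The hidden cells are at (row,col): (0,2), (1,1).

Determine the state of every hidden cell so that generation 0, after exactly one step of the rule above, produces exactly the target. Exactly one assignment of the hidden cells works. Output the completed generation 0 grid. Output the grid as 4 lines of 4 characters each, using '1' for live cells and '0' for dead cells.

Answer: 1010
0011
0111
0000

Derivation:
Hidden generation-0 cells (in order): (0,2), (1,1).
A hidden cell only influences target cells in its own 3x3 neighborhood. Try each of the 2^2 = 4 assignments, step the completed generation 0 forward once under B3/S23, and compare with the target:
  (0,2)=0 (1,1)=0 -> step gives (0,1)='0' but target has '1' -> reject
  (0,2)=0 (1,1)=1 -> step gives (0,3)='0' but target has '1' -> reject
  (0,2)=1 (1,1)=0 -> step reproduces the target at every cell -> ACCEPT
  (0,2)=1 (1,1)=1 -> step gives (0,1)='0' but target has '1' -> reject
Unique solution: (0,2)=live, (1,1)=dead.
Check: live-neighbor counts of every cell in the completed generation 0:
0323
2554
1243
1232
Applying B3/S23 to generation 0 with these counts gives:
0111
0000
0101
0010
which matches the target exactly.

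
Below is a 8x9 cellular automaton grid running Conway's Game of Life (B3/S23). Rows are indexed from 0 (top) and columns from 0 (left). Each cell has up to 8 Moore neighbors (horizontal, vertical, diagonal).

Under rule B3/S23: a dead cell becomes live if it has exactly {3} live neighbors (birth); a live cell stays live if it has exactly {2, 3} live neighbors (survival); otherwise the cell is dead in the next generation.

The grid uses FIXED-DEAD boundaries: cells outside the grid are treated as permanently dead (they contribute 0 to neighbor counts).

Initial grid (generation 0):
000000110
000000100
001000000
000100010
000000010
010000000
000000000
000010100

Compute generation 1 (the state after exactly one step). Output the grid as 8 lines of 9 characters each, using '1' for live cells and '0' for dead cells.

Answer: 000000110
000000110
000000000
000000000
000000000
000000000
000000000
000000000

Derivation:
Simulating step by step:
Generation 0 (given above): 10 live cells
Generation 1: 4 live cells
(generation 1 grid is the final answer)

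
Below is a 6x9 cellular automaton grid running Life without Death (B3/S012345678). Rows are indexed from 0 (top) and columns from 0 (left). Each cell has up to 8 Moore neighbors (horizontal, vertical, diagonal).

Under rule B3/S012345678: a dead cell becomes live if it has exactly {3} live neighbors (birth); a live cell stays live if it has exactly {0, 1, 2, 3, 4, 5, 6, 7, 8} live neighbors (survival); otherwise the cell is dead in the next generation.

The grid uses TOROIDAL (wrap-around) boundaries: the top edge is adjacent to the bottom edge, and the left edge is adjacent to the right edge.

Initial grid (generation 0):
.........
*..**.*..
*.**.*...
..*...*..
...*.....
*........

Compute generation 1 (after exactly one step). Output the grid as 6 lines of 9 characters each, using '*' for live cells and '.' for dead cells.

Simulating step by step:
Generation 0 (given above): 12 live cells
Generation 1: 18 live cells
(generation 1 grid is the final answer)

Answer: .........
*******..
*.**.**..
.**.*.*..
...*.....
*........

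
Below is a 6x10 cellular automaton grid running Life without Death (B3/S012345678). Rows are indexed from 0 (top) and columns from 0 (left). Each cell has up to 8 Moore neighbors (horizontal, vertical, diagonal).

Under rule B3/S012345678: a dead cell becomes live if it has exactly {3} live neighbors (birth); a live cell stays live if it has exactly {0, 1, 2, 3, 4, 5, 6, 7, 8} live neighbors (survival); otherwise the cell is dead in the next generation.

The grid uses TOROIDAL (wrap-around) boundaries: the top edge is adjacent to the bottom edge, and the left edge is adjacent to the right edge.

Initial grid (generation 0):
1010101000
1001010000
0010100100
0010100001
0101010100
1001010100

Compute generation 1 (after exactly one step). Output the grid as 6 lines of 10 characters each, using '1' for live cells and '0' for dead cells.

Answer: 1010101001
1011011000
0110110100
0110111011
1101010110
1001010100

Derivation:
Simulating step by step:
Generation 0 (given above): 21 live cells
Generation 1: 32 live cells
(generation 1 grid is the final answer)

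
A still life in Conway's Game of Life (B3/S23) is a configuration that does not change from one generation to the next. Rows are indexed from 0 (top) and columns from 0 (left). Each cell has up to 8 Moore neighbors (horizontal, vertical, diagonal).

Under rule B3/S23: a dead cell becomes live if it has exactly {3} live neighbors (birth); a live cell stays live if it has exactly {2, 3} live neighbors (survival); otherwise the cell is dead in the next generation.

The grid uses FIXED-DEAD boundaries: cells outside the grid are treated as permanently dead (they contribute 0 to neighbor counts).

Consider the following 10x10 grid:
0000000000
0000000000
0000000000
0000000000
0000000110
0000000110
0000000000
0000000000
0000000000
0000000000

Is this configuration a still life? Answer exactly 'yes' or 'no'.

Compute generation 1 and compare to generation 0 (given above):
Generation 1:
0000000000
0000000000
0000000000
0000000000
0000000110
0000000110
0000000000
0000000000
0000000000
0000000000
The grids are IDENTICAL -> still life.

Answer: yes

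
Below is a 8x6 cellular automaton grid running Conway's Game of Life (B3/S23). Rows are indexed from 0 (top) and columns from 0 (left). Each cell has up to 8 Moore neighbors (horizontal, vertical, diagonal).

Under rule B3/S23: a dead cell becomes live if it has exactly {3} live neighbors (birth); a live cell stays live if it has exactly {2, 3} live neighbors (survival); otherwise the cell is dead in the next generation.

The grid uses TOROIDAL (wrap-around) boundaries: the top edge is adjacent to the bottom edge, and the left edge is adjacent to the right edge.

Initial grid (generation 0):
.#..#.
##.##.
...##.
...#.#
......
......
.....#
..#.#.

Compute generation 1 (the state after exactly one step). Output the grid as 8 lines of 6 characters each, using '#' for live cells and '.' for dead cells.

Answer: ##..#.
##....
#.....
...#..
......
......
......
...###

Derivation:
Simulating step by step:
Generation 0 (given above): 13 live cells
Generation 1: 10 live cells
(generation 1 grid is the final answer)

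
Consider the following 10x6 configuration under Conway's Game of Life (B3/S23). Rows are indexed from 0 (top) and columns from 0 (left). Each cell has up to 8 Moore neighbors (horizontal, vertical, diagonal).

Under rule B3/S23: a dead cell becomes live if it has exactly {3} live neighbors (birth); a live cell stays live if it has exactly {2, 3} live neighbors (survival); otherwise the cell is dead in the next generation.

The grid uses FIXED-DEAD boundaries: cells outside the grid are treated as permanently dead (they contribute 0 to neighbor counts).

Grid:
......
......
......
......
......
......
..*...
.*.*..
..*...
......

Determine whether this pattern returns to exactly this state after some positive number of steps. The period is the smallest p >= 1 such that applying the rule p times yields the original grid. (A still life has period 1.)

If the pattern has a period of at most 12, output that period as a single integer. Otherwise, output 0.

Answer: 1

Derivation:
Simulating and comparing each generation to the original:
Gen 0 (original, given above): 4 live cells
Gen 1: 4 live cells, MATCHES original -> period = 1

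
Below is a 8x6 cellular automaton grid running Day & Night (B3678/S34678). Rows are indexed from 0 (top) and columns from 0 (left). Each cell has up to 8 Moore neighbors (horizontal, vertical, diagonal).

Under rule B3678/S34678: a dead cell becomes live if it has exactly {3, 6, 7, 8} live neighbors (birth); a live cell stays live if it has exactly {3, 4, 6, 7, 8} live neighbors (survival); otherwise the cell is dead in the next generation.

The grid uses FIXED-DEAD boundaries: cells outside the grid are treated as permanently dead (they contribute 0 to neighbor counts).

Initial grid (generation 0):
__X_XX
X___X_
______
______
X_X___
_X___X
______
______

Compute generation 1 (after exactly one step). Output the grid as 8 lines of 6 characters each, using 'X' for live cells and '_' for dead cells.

Answer: ___X__
___X_X
______
______
_X____
______
______
______

Derivation:
Simulating step by step:
Generation 0 (given above): 9 live cells
Generation 1: 4 live cells
(generation 1 grid is the final answer)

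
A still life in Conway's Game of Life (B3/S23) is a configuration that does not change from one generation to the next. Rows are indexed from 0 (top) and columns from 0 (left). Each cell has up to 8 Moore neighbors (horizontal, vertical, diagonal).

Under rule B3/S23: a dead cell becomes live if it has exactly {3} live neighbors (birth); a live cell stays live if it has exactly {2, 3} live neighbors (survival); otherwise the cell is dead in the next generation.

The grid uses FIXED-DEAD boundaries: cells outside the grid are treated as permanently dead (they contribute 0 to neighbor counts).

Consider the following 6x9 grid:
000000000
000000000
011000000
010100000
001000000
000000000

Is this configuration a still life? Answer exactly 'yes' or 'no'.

Answer: yes

Derivation:
Compute generation 1 and compare to generation 0 (given above):
Generation 1:
000000000
000000000
011000000
010100000
001000000
000000000
The grids are IDENTICAL -> still life.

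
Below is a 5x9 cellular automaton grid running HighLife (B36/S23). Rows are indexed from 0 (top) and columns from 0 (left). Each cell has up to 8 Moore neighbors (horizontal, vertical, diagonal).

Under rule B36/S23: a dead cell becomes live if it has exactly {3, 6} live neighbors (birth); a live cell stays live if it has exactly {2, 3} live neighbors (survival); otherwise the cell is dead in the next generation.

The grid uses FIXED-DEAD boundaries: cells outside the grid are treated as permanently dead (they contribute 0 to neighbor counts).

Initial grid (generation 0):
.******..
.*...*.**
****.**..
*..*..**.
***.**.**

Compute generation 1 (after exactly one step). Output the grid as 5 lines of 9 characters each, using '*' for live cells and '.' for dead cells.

Answer: .*******.
....*.**.
*..*.*..*
..*.....*
******.**

Derivation:
Simulating step by step:
Generation 0 (given above): 27 live cells
Generation 1: 24 live cells
(generation 1 grid is the final answer)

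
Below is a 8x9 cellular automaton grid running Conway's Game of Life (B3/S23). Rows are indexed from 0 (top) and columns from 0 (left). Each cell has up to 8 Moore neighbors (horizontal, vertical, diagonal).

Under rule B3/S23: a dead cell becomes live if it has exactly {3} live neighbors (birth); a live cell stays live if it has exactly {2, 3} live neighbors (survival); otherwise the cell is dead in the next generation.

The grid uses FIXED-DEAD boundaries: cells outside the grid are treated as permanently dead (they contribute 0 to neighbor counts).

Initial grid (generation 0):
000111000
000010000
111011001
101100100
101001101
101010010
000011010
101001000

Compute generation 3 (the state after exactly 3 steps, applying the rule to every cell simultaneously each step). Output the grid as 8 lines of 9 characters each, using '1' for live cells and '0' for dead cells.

Answer: 011100000
000000000
101100000
100000100
000001110
001110110
000000110
000000000

Derivation:
Simulating step by step:
Generation 0 (given above): 29 live cells
Generation 1: 24 live cells
000111000
011000000
101011000
100000100
101011100
000010011
000011000
000011100
Generation 2: 20 live cells
001110000
011000000
101101000
100000100
010110100
000000010
000100010
000010100
Generation 3: 18 live cells
(generation 3 grid is the final answer)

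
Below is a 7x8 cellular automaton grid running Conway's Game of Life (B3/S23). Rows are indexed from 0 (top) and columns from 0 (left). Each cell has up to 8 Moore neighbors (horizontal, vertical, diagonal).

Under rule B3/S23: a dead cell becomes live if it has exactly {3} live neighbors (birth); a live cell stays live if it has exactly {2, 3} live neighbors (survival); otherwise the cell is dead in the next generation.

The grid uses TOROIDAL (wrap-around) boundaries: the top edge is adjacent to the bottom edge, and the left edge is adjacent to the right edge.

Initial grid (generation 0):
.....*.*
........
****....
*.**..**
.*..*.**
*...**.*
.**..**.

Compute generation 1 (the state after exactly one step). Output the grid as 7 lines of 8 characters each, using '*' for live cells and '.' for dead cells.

Answer: .....*..
***.....
*..*....
....***.
.**.*...
..***...
.*......

Derivation:
Simulating step by step:
Generation 0 (given above): 23 live cells
Generation 1: 16 live cells
(generation 1 grid is the final answer)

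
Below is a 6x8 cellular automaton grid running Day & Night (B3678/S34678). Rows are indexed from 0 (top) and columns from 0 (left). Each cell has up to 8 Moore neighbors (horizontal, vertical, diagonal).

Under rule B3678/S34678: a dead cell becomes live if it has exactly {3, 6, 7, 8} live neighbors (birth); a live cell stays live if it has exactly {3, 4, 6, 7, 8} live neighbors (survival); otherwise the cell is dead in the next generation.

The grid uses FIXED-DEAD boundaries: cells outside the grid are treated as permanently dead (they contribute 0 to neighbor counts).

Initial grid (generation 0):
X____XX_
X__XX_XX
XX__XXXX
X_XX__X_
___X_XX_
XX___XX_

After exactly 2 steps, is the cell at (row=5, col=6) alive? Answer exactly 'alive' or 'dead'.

Simulating step by step:
Generation 0 (given above): 25 live cells
Generation 1: 23 live cells
____XXXX
X___XXXX
XX__X__X
__XX_X__
X____XXX
____XXX_
Generation 2: 18 live cells
____X__X
_X_XXXXX
_XX_X___
X____X_X
___X____
_____XXX

Cell (5,6) at generation 2: 1 -> alive

Answer: alive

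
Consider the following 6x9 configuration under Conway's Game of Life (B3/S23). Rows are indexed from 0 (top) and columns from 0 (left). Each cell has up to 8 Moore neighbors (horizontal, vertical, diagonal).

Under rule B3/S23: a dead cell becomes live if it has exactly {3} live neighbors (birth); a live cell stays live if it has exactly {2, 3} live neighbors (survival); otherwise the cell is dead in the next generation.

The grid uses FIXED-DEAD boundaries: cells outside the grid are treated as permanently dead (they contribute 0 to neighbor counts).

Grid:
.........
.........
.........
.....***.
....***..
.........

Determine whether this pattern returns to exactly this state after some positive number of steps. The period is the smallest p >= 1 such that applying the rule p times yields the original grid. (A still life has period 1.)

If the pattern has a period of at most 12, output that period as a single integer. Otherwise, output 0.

Answer: 2

Derivation:
Simulating and comparing each generation to the original:
Gen 0 (original, given above): 6 live cells
Gen 1: 6 live cells, differs from original
Gen 2: 6 live cells, MATCHES original -> period = 2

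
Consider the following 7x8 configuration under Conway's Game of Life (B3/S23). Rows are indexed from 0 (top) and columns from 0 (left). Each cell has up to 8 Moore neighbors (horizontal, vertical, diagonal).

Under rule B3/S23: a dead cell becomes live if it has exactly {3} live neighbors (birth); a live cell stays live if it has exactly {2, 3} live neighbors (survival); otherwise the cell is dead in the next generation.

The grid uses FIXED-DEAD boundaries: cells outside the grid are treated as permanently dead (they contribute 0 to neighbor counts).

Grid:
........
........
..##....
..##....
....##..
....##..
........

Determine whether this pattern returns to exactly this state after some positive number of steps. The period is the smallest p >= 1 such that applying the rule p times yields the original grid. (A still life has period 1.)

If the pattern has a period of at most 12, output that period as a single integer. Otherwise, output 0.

Simulating and comparing each generation to the original:
Gen 0 (original, given above): 8 live cells
Gen 1: 6 live cells, differs from original
Gen 2: 8 live cells, MATCHES original -> period = 2

Answer: 2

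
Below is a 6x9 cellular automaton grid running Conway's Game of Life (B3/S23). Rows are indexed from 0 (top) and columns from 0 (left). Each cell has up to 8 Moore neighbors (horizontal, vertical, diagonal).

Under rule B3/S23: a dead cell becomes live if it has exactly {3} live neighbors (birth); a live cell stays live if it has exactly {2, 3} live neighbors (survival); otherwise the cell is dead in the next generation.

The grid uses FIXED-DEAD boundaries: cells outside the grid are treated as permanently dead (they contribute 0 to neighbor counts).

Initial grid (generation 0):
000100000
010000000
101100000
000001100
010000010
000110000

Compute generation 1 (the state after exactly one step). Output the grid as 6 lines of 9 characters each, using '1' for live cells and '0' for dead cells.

Answer: 000000000
010100000
011000000
011000100
000011100
000000000

Derivation:
Simulating step by step:
Generation 0 (given above): 11 live cells
Generation 1: 10 live cells
(generation 1 grid is the final answer)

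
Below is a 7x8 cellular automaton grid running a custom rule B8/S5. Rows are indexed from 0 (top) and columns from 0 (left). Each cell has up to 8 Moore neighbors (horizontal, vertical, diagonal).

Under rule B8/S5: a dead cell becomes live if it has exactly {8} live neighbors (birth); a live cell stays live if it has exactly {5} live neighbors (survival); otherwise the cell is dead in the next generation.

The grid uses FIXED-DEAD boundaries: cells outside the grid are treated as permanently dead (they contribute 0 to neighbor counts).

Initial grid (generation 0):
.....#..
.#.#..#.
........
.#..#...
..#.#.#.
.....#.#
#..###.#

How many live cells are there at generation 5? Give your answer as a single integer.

Simulating step by step:
Generation 0 (given above): 16 live cells
Generation 1: 0 live cells
........
........
........
........
........
........
........
Generation 2: 0 live cells
........
........
........
........
........
........
........
Generation 3: 0 live cells
........
........
........
........
........
........
........
Generation 4: 0 live cells
........
........
........
........
........
........
........
Generation 5: 0 live cells
........
........
........
........
........
........
........
Population at generation 5: 0

Answer: 0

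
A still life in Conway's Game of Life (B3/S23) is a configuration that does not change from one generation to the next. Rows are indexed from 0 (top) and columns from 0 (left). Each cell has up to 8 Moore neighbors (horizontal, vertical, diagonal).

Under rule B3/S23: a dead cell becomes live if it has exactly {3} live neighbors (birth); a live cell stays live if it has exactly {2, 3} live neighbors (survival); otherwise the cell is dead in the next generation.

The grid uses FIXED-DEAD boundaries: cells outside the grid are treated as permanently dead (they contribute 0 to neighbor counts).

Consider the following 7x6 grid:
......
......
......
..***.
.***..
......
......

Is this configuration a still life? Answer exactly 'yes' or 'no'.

Compute generation 1 and compare to generation 0 (given above):
Generation 1:
......
......
...*..
.*..*.
.*..*.
..*...
......
Cell (2,3) differs: gen0=0 vs gen1=1 -> NOT a still life.

Answer: no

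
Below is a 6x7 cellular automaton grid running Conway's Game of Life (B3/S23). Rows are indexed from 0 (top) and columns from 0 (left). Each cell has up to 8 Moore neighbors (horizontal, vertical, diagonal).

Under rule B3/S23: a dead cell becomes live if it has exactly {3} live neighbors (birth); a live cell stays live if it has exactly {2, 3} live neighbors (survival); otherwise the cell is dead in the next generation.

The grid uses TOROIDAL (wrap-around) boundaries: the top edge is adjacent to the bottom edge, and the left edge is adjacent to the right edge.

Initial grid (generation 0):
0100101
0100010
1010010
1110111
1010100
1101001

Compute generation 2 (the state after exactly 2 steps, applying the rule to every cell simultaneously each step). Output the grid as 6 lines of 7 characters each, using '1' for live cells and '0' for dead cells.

Simulating step by step:
Generation 0 (given above): 21 live cells
Generation 1: 15 live cells
0100101
0110110
0011000
0010100
0000100
0001101
Generation 2: 13 live cells
(generation 2 grid is the final answer)

Answer: 0100001
1100110
0000010
0010100
0000100
1001100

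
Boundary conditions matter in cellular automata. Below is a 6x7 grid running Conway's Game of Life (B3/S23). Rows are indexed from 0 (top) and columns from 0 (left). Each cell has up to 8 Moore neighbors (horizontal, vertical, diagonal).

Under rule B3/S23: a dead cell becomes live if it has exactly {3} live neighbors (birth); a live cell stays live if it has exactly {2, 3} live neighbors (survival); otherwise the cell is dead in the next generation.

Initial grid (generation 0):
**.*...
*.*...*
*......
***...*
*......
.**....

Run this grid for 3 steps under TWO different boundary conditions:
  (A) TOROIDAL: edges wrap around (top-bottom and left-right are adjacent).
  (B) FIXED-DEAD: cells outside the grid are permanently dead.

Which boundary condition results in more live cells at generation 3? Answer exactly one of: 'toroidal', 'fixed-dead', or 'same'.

Under TOROIDAL boundary, generation 3:
..**...
..**...
.......
.......
.......
.......
Population = 4

Under FIXED-DEAD boundary, generation 3:
..**...
*.**...
*......
*......
**.....
.......
Population = 9

Comparison: toroidal=4, fixed-dead=9 -> fixed-dead

Answer: fixed-dead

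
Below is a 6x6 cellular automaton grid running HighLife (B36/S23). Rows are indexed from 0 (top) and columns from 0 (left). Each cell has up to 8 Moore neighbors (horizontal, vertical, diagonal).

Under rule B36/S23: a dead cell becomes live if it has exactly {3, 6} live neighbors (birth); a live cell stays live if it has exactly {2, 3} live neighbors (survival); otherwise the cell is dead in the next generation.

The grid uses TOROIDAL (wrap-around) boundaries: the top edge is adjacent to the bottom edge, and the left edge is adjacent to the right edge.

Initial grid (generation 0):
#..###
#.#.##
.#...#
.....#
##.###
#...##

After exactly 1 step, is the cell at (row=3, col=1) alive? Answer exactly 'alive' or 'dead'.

Answer: alive

Derivation:
Simulating step by step:
Generation 0 (given above): 19 live cells
Generation 1: 8 live cells
......
..#...
.#....
###...
.#.#..
..#...

Cell (3,1) at generation 1: 1 -> alive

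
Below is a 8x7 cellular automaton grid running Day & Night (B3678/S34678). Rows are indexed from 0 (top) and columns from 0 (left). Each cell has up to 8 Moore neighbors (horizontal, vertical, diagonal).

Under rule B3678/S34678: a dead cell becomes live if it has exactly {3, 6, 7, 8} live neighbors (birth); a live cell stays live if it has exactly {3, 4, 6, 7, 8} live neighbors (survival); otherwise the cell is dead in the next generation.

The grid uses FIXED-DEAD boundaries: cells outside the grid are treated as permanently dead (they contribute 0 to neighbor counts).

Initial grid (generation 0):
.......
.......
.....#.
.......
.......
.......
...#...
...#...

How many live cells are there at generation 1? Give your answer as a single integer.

Simulating step by step:
Generation 0 (given above): 3 live cells
Generation 1: 0 live cells
.......
.......
.......
.......
.......
.......
.......
.......
Population at generation 1: 0

Answer: 0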